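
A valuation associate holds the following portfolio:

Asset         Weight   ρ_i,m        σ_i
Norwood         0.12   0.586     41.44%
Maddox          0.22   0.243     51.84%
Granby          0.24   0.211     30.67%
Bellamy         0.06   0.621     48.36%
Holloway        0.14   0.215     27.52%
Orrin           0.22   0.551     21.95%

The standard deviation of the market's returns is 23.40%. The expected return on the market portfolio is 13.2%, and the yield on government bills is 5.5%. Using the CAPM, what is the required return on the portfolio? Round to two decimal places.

β_Norwood = 0.586 × 41.44% / 23.40% = 1.0378
β_Maddox = 0.243 × 51.84% / 23.40% = 0.5383
β_Granby = 0.211 × 30.67% / 23.40% = 0.2766
β_Bellamy = 0.621 × 48.36% / 23.40% = 1.2834
β_Holloway = 0.215 × 27.52% / 23.40% = 0.2529
β_Orrin = 0.551 × 21.95% / 23.40% = 0.5169
β_P = Σ w_i β_i = 0.12×1.0378 + 0.22×0.5383 + 0.24×0.2766 + 0.06×1.2834 + 0.14×0.2529 + 0.22×0.5169 = 0.5355
MRP = 13.2% − 5.5% = 7.70%
E(R_P) = R_f + β_P × MRP = 5.5% + 0.5355 × 7.7% = 9.62%

9.62%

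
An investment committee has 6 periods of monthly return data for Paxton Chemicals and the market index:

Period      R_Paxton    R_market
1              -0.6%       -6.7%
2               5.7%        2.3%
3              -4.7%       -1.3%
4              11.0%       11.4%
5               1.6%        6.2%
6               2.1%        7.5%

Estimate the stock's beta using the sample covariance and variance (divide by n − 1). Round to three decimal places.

0.587

Mean R_i = (-0.6 + 5.7 − 4.7 + 11.0 + 1.6 + 2.1) / 6 = 2.5167%
Mean R_m = (-6.7 + 2.3 − 1.3 + 11.4 + 6.2 + 7.5) / 6 = 3.2333%
Σ(R_i − R̄_i)(R_m − R̄_m) = 125.4867  ⇒  Cov = 125.4867 / 5 = 25.0973
Σ(R_m − R̄_m)² = 213.7933  ⇒  Var(R_m) = 213.7933 / 5 = 42.7587
β = Cov / Var(R_m) = 25.0973 / 42.7587 = 0.5870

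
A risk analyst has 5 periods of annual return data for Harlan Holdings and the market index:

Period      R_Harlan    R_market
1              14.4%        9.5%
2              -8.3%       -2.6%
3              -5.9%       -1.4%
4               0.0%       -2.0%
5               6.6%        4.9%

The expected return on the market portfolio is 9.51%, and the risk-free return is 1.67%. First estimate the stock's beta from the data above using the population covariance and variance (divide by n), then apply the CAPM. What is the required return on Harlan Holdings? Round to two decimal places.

Mean R_i = (14.4 − 8.3 − 5.9 + 0.0 + 6.6) / 5 = 1.3600%
Mean R_m = (9.5 − 2.6 − 1.4 − 2.0 + 4.9) / 5 = 1.6800%
Σ(R_i − R̄_i)(R_m − R̄_m) = 187.5560  ⇒  Cov = 187.5560 / 5 = 37.5112
Σ(R_m − R̄_m)² = 112.8680  ⇒  Var(R_m) = 112.8680 / 5 = 22.5736
β = Cov / Var(R_m) = 37.5112 / 22.5736 = 1.6617
MRP = 9.51% − 1.67% = 7.84%
E(R) = R_f + β × MRP = 1.67% + 1.6617 × 7.84% = 14.70%

14.70%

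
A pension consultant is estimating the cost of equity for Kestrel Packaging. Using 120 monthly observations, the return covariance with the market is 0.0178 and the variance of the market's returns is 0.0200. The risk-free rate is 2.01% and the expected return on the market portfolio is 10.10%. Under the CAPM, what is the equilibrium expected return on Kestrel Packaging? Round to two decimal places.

β = Cov(R_i, R_m) / Var(R_m) = 0.0178 / 0.0200 = 0.8900
MRP = 10.10% − 2.01% = 8.09%
E(R) = R_f + β × MRP = 2.01% + 0.8900 × 8.09% = 9.21%

9.21%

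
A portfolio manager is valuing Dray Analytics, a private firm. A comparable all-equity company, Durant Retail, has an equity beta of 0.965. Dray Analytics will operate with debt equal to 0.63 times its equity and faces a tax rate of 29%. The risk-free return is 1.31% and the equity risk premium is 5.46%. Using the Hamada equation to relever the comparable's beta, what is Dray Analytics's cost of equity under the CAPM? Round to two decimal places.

8.94%

β_L = β_U × [1 + (1 − t)(D/E)] = 0.965 × [1 + (1 − 0.29) × 0.63]
    = 0.965 × [1 + 0.71 × 0.63] = 0.965 × 1.4473 = 1.3966
E(R) = R_f + β_L × MRP = 1.31% + 1.3966 × 5.46% = 8.94%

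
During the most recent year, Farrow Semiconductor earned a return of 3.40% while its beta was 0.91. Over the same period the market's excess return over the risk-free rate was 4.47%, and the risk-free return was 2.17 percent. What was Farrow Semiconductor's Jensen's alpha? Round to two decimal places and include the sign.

-2.84%

CAPM benchmark = R_f + β(R_m − R_f) = 2.17% + 0.91 × 4.47% = 6.2377%
α = actual − benchmark = 3.40% − 6.2377% = -2.84%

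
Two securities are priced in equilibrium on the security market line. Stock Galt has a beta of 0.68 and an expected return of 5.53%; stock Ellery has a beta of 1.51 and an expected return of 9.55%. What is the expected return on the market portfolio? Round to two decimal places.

7.08%

Both satisfy E(R) = R_f + β·MRP, so the slope of the SML is
MRP = (9.55% − 5.53%) / (1.51 − 0.68) = 4.02% / 0.83 = 4.8434%
R_f = E(R_Galt) − β_Galt·MRP = 5.53% − 0.68 × 4.8434% = 2.2365%
E(R_m) = R_f + MRP = 2.2365% + 4.8434% = 7.08%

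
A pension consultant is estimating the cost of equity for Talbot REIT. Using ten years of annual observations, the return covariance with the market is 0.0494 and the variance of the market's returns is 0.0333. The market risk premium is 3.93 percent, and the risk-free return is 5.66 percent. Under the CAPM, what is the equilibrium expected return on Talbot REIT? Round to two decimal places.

11.49%

β = Cov(R_i, R_m) / Var(R_m) = 0.0494 / 0.0333 = 1.4835
E(R) = R_f + β × MRP = 5.66% + 1.4835 × 3.93% = 11.49%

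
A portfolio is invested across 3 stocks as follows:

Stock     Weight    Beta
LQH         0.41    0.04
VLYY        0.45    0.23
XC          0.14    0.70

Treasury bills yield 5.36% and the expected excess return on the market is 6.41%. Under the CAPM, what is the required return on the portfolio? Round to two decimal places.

6.76%

β_P = Σ w_i β_i = 0.41×0.04 + 0.45×0.23 + 0.14×0.70 = 0.2179
E(R_P) = R_f + β_P × MRP = 5.36% + 0.2179 × 6.41% = 6.76%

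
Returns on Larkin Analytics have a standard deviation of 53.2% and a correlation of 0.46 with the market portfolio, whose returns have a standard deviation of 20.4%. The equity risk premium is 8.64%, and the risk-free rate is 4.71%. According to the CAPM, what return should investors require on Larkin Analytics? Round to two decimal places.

15.07%

β = ρ × σ_i / σ_m = 0.46 × 53.2% / 20.4% = 1.1996
E(R) = 4.71% + 1.1996 × 8.64% = 15.07%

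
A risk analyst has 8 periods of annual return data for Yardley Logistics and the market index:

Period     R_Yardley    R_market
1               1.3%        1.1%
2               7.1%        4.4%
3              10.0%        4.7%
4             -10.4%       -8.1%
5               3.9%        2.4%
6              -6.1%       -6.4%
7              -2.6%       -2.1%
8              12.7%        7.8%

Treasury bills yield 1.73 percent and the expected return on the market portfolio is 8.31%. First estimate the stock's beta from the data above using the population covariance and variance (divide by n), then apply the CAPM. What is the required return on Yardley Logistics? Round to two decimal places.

11.05%

Mean R_i = (1.3 + 7.1 + 10.0 − 10.4 + 3.9 − 6.1 − 2.6 + 12.7) / 8 = 1.9875%
Mean R_m = (1.1 + 4.4 + 4.7 − 8.1 + 2.4 − 6.4 − 2.1 + 7.8) / 8 = 0.4750%
Σ(R_i − R̄_i)(R_m − R̄_m) = 309.2775  ⇒  Cov = 309.2775 / 8 = 38.6597
Σ(R_m − R̄_m)² = 218.4350  ⇒  Var(R_m) = 218.4350 / 8 = 27.3044
β = Cov / Var(R_m) = 38.6597 / 27.3044 = 1.4159
MRP = 8.31% − 1.73% = 6.58%
E(R) = R_f + β × MRP = 1.73% + 1.4159 × 6.58% = 11.05%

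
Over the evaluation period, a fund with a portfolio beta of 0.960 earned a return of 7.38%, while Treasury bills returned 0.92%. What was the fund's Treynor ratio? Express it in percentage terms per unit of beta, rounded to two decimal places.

Treynor = (R_P − R_f) / β_P = (7.38% − 0.92%) / 0.9600 = 6.46% / 0.9600 = 6.73%

6.73%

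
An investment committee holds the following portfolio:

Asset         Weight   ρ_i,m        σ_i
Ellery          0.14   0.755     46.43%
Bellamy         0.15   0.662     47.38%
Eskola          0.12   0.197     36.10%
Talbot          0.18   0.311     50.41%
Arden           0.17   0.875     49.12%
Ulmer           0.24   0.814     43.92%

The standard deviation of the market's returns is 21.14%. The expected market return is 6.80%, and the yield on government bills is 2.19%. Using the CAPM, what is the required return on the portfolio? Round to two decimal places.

8.55%

β_Ellery = 0.755 × 46.43% / 21.14% = 1.6582
β_Bellamy = 0.662 × 47.38% / 21.14% = 1.4837
β_Eskola = 0.197 × 36.10% / 21.14% = 0.3364
β_Talbot = 0.311 × 50.41% / 21.14% = 0.7416
β_Arden = 0.875 × 49.12% / 21.14% = 2.0331
β_Ulmer = 0.814 × 43.92% / 21.14% = 1.6911
β_P = Σ w_i β_i = 0.14×1.6582 + 0.15×1.4837 + 0.12×0.3364 + 0.18×0.7416 + 0.17×2.0331 + 0.24×1.6911 = 1.3801
MRP = 6.80% − 2.19% = 4.61%
E(R_P) = R_f + β_P × MRP = 2.19% + 1.3801 × 4.61% = 8.55%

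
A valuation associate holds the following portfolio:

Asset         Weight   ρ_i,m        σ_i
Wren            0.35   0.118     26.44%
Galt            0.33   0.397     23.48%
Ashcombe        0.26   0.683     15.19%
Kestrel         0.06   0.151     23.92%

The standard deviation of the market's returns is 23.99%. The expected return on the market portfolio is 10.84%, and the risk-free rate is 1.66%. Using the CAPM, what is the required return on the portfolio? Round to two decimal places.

β_Wren = 0.118 × 26.44% / 23.99% = 0.1301
β_Galt = 0.397 × 23.48% / 23.99% = 0.3886
β_Ashcombe = 0.683 × 15.19% / 23.99% = 0.4325
β_Kestrel = 0.151 × 23.92% / 23.99% = 0.1506
β_P = Σ w_i β_i = 0.35×0.1301 + 0.33×0.3886 + 0.26×0.4325 + 0.06×0.1506 = 0.2953
MRP = 10.84% − 1.66% = 9.18%
E(R_P) = R_f + β_P × MRP = 1.66% + 0.2953 × 9.18% = 4.37%

4.37%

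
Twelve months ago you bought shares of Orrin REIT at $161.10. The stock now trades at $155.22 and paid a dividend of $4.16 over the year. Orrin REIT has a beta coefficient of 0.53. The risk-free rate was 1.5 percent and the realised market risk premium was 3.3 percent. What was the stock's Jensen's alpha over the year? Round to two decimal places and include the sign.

Realised HPR = (P1 + D1 − P0) / P0 = (155.22 + 4.16 − 161.10) / 161.10 = -1.72 / 161.10 = -1.0677%
CAPM required = R_f + β·MRP = 1.5% + 0.53 × 3.3% = 3.2490%
α = realised − required = -1.0677% − 3.2490% = -4.32%

-4.32%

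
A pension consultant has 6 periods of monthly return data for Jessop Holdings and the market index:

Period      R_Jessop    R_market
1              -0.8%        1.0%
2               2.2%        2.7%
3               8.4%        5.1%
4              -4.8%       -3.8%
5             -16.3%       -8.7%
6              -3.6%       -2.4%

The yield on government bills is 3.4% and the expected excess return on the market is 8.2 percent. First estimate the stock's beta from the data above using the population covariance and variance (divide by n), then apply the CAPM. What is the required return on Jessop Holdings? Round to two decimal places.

16.73%

Mean R_i = (-0.8 + 2.2 + 8.4 − 4.8 − 16.3 − 3.6) / 6 = -2.4833%
Mean R_m = (1.0 + 2.7 + 5.1 − 3.8 − 8.7 − 2.4) / 6 = -1.0167%
Σ(R_i − R̄_i)(R_m − R̄_m) = 201.5217  ⇒  Cov = 201.5217 / 6 = 33.5870
Σ(R_m − R̄_m)² = 123.9883  ⇒  Var(R_m) = 123.9883 / 6 = 20.6647
β = Cov / Var(R_m) = 33.5870 / 20.6647 = 1.6253
E(R) = R_f + β × MRP = 3.4% + 1.6253 × 8.2% = 16.73%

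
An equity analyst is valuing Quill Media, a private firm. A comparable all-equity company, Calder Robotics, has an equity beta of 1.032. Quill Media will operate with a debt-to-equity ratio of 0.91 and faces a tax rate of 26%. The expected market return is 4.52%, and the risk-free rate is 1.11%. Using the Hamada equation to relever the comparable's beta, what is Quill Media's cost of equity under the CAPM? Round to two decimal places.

7.00%

β_L = β_U × [1 + (1 − t)(D/E)] = 1.032 × [1 + (1 − 0.26) × 0.91]
    = 1.032 × [1 + 0.74 × 0.91] = 1.032 × 1.6734 = 1.7269
MRP = 4.52% − 1.11% = 3.41%
E(R) = R_f + β_L × MRP = 1.11% + 1.7269 × 3.41% = 7.00%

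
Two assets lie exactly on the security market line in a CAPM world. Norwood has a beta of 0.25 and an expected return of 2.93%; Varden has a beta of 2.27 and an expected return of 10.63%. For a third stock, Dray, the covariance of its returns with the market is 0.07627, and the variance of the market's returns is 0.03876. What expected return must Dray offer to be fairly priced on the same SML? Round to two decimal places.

MRP = (10.63% − 2.93%) / (2.27 − 0.25) = 3.8119%
R_f = 2.93% − 0.25 × 3.8119% = 1.9770%
β_Dray = Cov / Var(R_m) = 0.07627 / 0.03876 = 1.9678
E(R_Dray) = R_f + β × MRP = 1.9770% + 1.9678 × 3.8119% = 9.48%

9.48%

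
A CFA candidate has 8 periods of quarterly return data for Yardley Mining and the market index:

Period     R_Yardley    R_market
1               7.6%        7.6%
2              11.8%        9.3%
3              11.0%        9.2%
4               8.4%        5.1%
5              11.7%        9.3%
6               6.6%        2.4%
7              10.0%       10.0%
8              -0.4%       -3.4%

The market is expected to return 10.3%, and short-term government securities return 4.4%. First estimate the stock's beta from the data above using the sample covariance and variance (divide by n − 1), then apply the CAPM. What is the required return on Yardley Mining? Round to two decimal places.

Mean R_i = (7.6 + 11.8 + 11.0 + 8.4 + 11.7 + 6.6 + 10.0 − 0.4) / 8 = 8.3375%
Mean R_m = (7.6 + 9.3 + 9.2 + 5.1 + 9.3 + 2.4 + 10.0 − 3.4) / 8 = 6.1875%
Σ(R_i − R̄_i)(R_m − R̄_m) = 124.8438  ⇒  Cov = 124.8438 / 7 = 17.8348
Σ(R_m − R̄_m)² = 152.4288  ⇒  Var(R_m) = 152.4288 / 7 = 21.7755
β = Cov / Var(R_m) = 17.8348 / 21.7755 = 0.8190
MRP = 10.3% − 4.4% = 5.90%
E(R) = R_f + β × MRP = 4.4% + 0.8190 × 5.9% = 9.23%

9.23%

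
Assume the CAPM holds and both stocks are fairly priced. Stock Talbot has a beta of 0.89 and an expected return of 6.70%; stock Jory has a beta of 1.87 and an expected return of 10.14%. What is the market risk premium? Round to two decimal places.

Both satisfy E(R) = R_f + β·MRP, so the slope of the SML is
MRP = (10.14% − 6.70%) / (1.87 − 0.89) = 3.44% / 0.98 = 3.5102%

3.51%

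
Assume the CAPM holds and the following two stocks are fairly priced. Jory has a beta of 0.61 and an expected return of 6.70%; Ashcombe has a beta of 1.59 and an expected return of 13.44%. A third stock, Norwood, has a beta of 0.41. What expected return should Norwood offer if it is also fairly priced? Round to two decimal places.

MRP (SML slope) = (13.44% − 6.70%) / (1.59 − 0.61) = 6.74% / 0.98 = 6.8776%
R_f (intercept) = 6.70% − 0.61 × 6.8776% = 2.5047%
E(R_Norwood) = R_f + β × MRP = 2.5047% + 0.41 × 6.8776% = 5.32%

5.32%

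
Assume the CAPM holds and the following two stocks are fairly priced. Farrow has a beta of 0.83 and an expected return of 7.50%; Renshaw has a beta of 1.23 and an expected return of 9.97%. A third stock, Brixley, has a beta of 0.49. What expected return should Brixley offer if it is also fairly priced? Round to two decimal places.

5.40%

MRP (SML slope) = (9.97% − 7.50%) / (1.23 − 0.83) = 2.47% / 0.40 = 6.1750%
R_f (intercept) = 7.50% − 0.83 × 6.1750% = 2.3748%
E(R_Brixley) = R_f + β × MRP = 2.3748% + 0.49 × 6.1750% = 5.40%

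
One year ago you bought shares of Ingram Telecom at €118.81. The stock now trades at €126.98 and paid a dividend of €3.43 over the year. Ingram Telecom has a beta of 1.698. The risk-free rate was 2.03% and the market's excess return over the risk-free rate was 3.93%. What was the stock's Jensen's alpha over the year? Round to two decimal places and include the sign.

Realised HPR = (P1 + D1 − P0) / P0 = (126.98 + 3.43 − 118.81) / 118.81 = 11.60 / 118.81 = 9.7635%
CAPM required = R_f + β·MRP = 2.03% + 1.698 × 3.93% = 8.70314%
α = realised − required = 9.7635% − 8.70314% = +1.06%

+1.06%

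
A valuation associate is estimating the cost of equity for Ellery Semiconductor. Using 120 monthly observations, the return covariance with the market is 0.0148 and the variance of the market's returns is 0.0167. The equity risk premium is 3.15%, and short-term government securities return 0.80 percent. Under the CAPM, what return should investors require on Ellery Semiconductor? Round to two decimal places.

3.59%

β = Cov(R_i, R_m) / Var(R_m) = 0.0148 / 0.0167 = 0.8862
E(R) = R_f + β × MRP = 0.80% + 0.8862 × 3.15% = 3.59%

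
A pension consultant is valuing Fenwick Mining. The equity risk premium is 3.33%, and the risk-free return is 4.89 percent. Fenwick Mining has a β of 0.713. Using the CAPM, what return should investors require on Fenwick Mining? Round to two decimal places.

7.26%

E(R) = R_f + β × MRP = 4.89% + 0.713 × 3.33% = 7.26%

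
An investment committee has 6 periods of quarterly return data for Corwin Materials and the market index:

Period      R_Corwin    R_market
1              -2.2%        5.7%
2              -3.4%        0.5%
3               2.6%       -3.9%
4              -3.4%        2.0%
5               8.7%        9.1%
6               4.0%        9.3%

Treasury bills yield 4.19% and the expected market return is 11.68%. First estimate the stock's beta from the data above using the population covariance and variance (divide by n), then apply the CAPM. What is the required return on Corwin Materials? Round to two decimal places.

7.58%

Mean R_i = (-2.2 − 3.4 + 2.6 − 3.4 + 8.7 + 4.0) / 6 = 1.0500%
Mean R_m = (5.7 + 0.5 − 3.9 + 2.0 + 9.1 + 9.3) / 6 = 3.7833%
Σ(R_i − R̄_i)(R_m − R̄_m) = 61.3550  ⇒  Cov = 61.3550 / 6 = 10.2258
Σ(R_m − R̄_m)² = 135.3683  ⇒  Var(R_m) = 135.3683 / 6 = 22.5614
β = Cov / Var(R_m) = 10.2258 / 22.5614 = 0.4532
MRP = 11.68% − 4.19% = 7.49%
E(R) = R_f + β × MRP = 4.19% + 0.4532 × 7.49% = 7.58%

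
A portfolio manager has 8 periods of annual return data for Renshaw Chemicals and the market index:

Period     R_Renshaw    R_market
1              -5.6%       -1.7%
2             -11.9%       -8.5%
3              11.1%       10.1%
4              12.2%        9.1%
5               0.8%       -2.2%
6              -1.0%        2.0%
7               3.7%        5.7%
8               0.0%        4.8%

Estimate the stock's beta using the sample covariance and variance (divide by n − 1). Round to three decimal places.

1.183

Mean R_i = (-5.6 − 11.9 + 11.1 + 12.2 + 0.8 − 1.0 + 3.7 + 0.0) / 8 = 1.1625%
Mean R_m = (-1.7 − 8.5 + 10.1 + 9.1 − 2.2 + 2.0 + 5.7 + 4.8) / 8 = 2.4125%
Σ(R_i − R̄_i)(R_m − R̄_m) = 328.6938  ⇒  Cov = 328.6938 / 7 = 46.9563
Σ(R_m − R̄_m)² = 277.7688  ⇒  Var(R_m) = 277.7688 / 7 = 39.6813
β = Cov / Var(R_m) = 46.9563 / 39.6813 = 1.1833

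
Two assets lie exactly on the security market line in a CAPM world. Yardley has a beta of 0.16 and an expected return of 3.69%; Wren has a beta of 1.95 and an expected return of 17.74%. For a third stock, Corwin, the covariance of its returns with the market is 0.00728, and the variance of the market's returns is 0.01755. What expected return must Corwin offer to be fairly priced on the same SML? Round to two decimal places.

5.69%

MRP = (17.74% − 3.69%) / (1.95 − 0.16) = 7.8492%
R_f = 3.69% − 0.16 × 7.8492% = 2.4341%
β_Corwin = Cov / Var(R_m) = 0.00728 / 0.01755 = 0.4148
E(R_Corwin) = R_f + β × MRP = 2.4341% + 0.4148 × 7.8492% = 5.69%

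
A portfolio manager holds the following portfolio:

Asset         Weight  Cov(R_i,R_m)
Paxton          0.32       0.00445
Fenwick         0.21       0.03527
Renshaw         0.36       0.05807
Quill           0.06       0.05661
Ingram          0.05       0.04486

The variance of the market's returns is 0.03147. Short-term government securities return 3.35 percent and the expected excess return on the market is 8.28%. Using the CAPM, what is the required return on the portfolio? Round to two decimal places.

12.66%

β_Paxton = 0.00445 / 0.03147 = 0.1414
β_Fenwick = 0.03527 / 0.03147 = 1.1207
β_Renshaw = 0.05807 / 0.03147 = 1.8452
β_Quill = 0.05661 / 0.03147 = 1.7989
β_Ingram = 0.04486 / 0.03147 = 1.4255
β_P = Σ w_i β_i = 0.32×0.1414 + 0.21×1.1207 + 0.36×1.8452 + 0.06×1.7989 + 0.05×1.4255 = 1.1241
E(R_P) = R_f + β_P × MRP = 3.35% + 1.1241 × 8.28% = 12.66%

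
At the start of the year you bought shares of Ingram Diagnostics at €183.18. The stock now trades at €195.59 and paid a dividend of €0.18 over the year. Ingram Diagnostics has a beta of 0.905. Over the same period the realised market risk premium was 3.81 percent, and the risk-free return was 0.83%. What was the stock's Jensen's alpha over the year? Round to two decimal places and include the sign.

Realised HPR = (P1 + D1 − P0) / P0 = (195.59 + 0.18 − 183.18) / 183.18 = 12.59 / 183.18 = 6.8730%
CAPM required = R_f + β·MRP = 0.83% + 0.905 × 3.81% = 4.27805%
α = realised − required = 6.8730% − 4.27805% = +2.59%

+2.59%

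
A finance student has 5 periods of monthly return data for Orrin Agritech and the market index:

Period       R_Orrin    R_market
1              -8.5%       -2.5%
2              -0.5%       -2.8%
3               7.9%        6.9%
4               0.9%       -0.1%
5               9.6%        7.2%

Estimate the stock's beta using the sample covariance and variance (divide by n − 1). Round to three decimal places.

Mean R_i = (-8.5 − 0.5 + 7.9 + 0.9 + 9.6) / 5 = 1.8800%
Mean R_m = (-2.5 − 2.8 + 6.9 − 0.1 + 7.2) / 5 = 1.7400%
Σ(R_i − R̄_i)(R_m − R̄_m) = 129.8340  ⇒  Cov = 129.8340 / 4 = 32.4585
Σ(R_m − R̄_m)² = 98.4120  ⇒  Var(R_m) = 98.4120 / 4 = 24.6030
β = Cov / Var(R_m) = 32.4585 / 24.6030 = 1.3193

1.319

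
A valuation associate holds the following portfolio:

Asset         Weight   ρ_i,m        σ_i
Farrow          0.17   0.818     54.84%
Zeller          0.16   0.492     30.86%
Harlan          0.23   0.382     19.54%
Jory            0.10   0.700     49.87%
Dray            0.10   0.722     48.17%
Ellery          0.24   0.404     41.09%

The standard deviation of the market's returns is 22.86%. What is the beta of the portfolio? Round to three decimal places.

0.994

β_Farrow = 0.818 × 54.84% / 22.86% = 1.9623
β_Zeller = 0.492 × 30.86% / 22.86% = 0.6642
β_Harlan = 0.382 × 19.54% / 22.86% = 0.3265
β_Jory = 0.700 × 49.87% / 22.86% = 1.5271
β_Dray = 0.722 × 48.17% / 22.86% = 1.5214
β_Ellery = 0.404 × 41.09% / 22.86% = 0.7262
β_P = Σ w_i β_i = 0.17×1.9623 + 0.16×0.6642 + 0.23×0.3265 + 0.10×1.5271 + 0.10×1.5214 + 0.24×0.7262 = 0.9941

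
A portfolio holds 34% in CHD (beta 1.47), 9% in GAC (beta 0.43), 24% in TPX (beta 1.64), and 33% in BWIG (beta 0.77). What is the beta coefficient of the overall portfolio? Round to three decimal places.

β_P = Σ w_i β_i = 0.34×1.47 + 0.09×0.43 + 0.24×1.64 + 0.33×0.77 = 1.1862

1.186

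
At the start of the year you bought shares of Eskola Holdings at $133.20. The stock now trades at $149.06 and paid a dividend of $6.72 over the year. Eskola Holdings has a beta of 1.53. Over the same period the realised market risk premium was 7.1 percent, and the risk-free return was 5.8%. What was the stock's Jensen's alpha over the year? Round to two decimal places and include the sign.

Realised HPR = (P1 + D1 − P0) / P0 = (149.06 + 6.72 − 133.20) / 133.20 = 22.58 / 133.20 = 16.9520%
CAPM required = R_f + β·MRP = 5.8% + 1.53 × 7.1% = 16.6630%
α = realised − required = 16.9520% − 16.6630% = +0.29%

+0.29%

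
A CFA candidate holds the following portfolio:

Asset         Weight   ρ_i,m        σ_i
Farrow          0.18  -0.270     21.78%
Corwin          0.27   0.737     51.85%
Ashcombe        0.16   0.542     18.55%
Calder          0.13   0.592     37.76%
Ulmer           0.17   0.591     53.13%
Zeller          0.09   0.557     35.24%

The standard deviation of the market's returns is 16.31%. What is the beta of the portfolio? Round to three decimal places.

β_Farrow = -0.270 × 21.78% / 16.31% = -0.3606
β_Corwin = 0.737 × 51.85% / 16.31% = 2.3429
β_Ashcombe = 0.542 × 18.55% / 16.31% = 0.6164
β_Calder = 0.592 × 37.76% / 16.31% = 1.3706
β_Ulmer = 0.591 × 53.13% / 16.31% = 1.9252
β_Zeller = 0.557 × 35.24% / 16.31% = 1.2035
β_P = Σ w_i β_i = 0.18×-0.3606 + 0.27×2.3429 + 0.16×0.6164 + 0.13×1.3706 + 0.17×1.9252 + 0.09×1.2035 = 1.2801

1.280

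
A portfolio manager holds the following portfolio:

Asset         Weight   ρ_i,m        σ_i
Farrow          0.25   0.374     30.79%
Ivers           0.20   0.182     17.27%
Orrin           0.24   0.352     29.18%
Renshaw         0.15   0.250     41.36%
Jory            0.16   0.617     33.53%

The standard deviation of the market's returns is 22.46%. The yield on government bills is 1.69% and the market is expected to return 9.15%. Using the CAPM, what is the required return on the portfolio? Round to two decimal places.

β_Farrow = 0.374 × 30.79% / 22.46% = 0.5127
β_Ivers = 0.182 × 17.27% / 22.46% = 0.1399
β_Orrin = 0.352 × 29.18% / 22.46% = 0.4573
β_Renshaw = 0.250 × 41.36% / 22.46% = 0.4604
β_Jory = 0.617 × 33.53% / 22.46% = 0.9211
β_P = Σ w_i β_i = 0.25×0.5127 + 0.20×0.1399 + 0.24×0.4573 + 0.15×0.4604 + 0.16×0.9211 = 0.4823
MRP = 9.15% − 1.69% = 7.46%
E(R_P) = R_f + β_P × MRP = 1.69% + 0.4823 × 7.46% = 5.29%

5.29%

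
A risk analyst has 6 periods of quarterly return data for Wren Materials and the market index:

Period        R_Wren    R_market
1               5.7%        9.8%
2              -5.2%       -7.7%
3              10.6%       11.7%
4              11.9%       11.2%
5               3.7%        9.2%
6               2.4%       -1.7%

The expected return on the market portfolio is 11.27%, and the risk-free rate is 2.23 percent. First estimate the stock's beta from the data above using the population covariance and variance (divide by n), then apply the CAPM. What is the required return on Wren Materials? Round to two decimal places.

Mean R_i = (5.7 − 5.2 + 10.6 + 11.9 + 3.7 + 2.4) / 6 = 4.8500%
Mean R_m = (9.8 − 7.7 + 11.7 + 11.2 + 9.2 − 1.7) / 6 = 5.4167%
Σ(R_i − R̄_i)(R_m − R̄_m) = 225.5350  ⇒  Cov = 225.5350 / 6 = 37.5892
Σ(R_m − R̄_m)² = 329.1483  ⇒  Var(R_m) = 329.1483 / 6 = 54.8581
β = Cov / Var(R_m) = 37.5892 / 54.8581 = 0.6852
MRP = 11.27% − 2.23% = 9.04%
E(R) = R_f + β × MRP = 2.23% + 0.6852 × 9.04% = 8.42%

8.42%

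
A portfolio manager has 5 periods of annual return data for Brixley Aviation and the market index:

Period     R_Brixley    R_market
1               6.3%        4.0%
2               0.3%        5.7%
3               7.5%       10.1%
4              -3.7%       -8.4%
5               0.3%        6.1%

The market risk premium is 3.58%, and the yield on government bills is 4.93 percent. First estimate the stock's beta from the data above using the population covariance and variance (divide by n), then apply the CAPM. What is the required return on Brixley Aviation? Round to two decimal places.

Mean R_i = (6.3 + 0.3 + 7.5 − 3.7 + 0.3) / 5 = 2.1400%
Mean R_m = (4.0 + 5.7 + 10.1 − 8.4 + 6.1) / 5 = 3.5000%
Σ(R_i − R̄_i)(R_m − R̄_m) = 98.1200  ⇒  Cov = 98.1200 / 5 = 19.6240
Σ(R_m − R̄_m)² = 197.0200  ⇒  Var(R_m) = 197.0200 / 5 = 39.4040
β = Cov / Var(R_m) = 19.6240 / 39.4040 = 0.4980
E(R) = R_f + β × MRP = 4.93% + 0.4980 × 3.58% = 6.71%

6.71%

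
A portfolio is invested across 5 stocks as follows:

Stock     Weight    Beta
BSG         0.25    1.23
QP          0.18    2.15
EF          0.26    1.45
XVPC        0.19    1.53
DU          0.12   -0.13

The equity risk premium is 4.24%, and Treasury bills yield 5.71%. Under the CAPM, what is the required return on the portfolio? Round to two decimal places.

11.42%

β_P = Σ w_i β_i = 0.25×1.23 + 0.18×2.15 + 0.26×1.45 + 0.19×1.53 + 0.12×-0.13 = 1.3466
E(R_P) = R_f + β_P × MRP = 5.71% + 1.3466 × 4.24% = 11.42%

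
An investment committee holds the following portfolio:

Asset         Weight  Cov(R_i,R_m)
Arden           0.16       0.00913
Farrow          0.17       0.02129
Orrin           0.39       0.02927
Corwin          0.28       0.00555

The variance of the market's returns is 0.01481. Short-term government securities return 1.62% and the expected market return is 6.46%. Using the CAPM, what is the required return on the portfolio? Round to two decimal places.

β_Arden = 0.00913 / 0.01481 = 0.6165
β_Farrow = 0.02129 / 0.01481 = 1.4375
β_Orrin = 0.02927 / 0.01481 = 1.9764
β_Corwin = 0.00555 / 0.01481 = 0.3747
β_P = Σ w_i β_i = 0.16×0.6165 + 0.17×1.4375 + 0.39×1.9764 + 0.28×0.3747 = 1.2187
MRP = 6.46% − 1.62% = 4.84%
E(R_P) = R_f + β_P × MRP = 1.62% + 1.2187 × 4.84% = 7.52%

7.52%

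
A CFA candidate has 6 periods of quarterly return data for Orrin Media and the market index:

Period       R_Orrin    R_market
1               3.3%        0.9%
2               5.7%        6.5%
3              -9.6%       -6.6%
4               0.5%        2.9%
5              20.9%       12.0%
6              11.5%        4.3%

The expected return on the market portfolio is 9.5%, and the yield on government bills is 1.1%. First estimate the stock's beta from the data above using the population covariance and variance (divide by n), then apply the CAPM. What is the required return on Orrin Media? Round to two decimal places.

14.19%

Mean R_i = (3.3 + 5.7 − 9.6 + 0.5 + 20.9 + 11.5) / 6 = 5.3833%
Mean R_m = (0.9 + 6.5 − 6.6 + 2.9 + 12.0 + 4.3) / 6 = 3.3333%
Σ(R_i − R̄_i)(R_m − R̄_m) = 297.4133  ⇒  Cov = 297.4133 / 6 = 49.5689
Σ(R_m − R̄_m)² = 190.8533  ⇒  Var(R_m) = 190.8533 / 6 = 31.8089
β = Cov / Var(R_m) = 49.5689 / 31.8089 = 1.5583
MRP = 9.5% − 1.1% = 8.40%
E(R) = R_f + β × MRP = 1.1% + 1.5583 × 8.4% = 14.19%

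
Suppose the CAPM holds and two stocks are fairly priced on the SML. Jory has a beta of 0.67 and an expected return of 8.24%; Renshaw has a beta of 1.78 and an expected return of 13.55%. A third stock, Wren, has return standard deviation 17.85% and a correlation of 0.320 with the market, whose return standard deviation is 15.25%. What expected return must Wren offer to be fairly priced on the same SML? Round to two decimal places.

6.83%

MRP = (13.55% − 8.24%) / (1.78 − 0.67) = 4.7838%
R_f = 8.24% − 0.67 × 4.7838% = 5.0349%
β_Wren = ρ·σ_i/σ_m = 0.320 × 17.85 / 15.25 = 0.3746
E(R_Wren) = R_f + β × MRP = 5.0349% + 0.3746 × 4.7838% = 6.83%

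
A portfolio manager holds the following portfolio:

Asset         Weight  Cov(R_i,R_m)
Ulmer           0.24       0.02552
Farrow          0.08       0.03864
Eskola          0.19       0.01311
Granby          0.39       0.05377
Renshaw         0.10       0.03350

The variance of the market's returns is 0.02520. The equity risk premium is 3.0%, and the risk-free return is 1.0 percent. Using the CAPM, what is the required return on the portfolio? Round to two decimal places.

5.29%

β_Ulmer = 0.02552 / 0.02520 = 1.0127
β_Farrow = 0.03864 / 0.02520 = 1.5333
β_Eskola = 0.01311 / 0.02520 = 0.5202
β_Granby = 0.05377 / 0.02520 = 2.1337
β_Renshaw = 0.03350 / 0.02520 = 1.3294
β_P = Σ w_i β_i = 0.24×1.0127 + 0.08×1.5333 + 0.19×0.5202 + 0.39×2.1337 + 0.10×1.3294 = 1.4296
E(R_P) = R_f + β_P × MRP = 1.0% + 1.4296 × 3.0% = 5.29%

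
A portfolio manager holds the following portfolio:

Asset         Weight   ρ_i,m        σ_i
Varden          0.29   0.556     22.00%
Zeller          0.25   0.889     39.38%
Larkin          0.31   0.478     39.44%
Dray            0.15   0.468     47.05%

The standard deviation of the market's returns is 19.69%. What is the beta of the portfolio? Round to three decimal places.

1.089

β_Varden = 0.556 × 22.00% / 19.69% = 0.6212
β_Zeller = 0.889 × 39.38% / 19.69% = 1.7780
β_Larkin = 0.478 × 39.44% / 19.69% = 0.9575
β_Dray = 0.468 × 47.05% / 19.69% = 1.1183
β_P = Σ w_i β_i = 0.29×0.6212 + 0.25×1.7780 + 0.31×0.9575 + 0.15×1.1183 = 1.0892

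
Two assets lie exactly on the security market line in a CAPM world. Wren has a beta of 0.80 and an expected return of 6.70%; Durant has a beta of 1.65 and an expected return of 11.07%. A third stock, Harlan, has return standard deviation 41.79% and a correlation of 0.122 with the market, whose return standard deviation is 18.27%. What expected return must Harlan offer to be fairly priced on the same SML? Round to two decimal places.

MRP = (11.07% − 6.70%) / (1.65 − 0.80) = 5.1412%
R_f = 6.70% − 0.80 × 5.1412% = 2.5870%
β_Harlan = ρ·σ_i/σ_m = 0.122 × 41.79 / 18.27 = 0.2791
E(R_Harlan) = R_f + β × MRP = 2.5870% + 0.2791 × 5.1412% = 4.02%

4.02%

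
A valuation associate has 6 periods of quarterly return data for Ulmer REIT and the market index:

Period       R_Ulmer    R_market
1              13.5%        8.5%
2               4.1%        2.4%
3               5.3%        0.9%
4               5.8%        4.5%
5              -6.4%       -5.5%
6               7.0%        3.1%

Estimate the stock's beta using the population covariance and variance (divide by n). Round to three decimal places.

1.354

Mean R_i = (13.5 + 4.1 + 5.3 + 5.8 − 6.4 + 7.0) / 6 = 4.8833%
Mean R_m = (8.5 + 2.4 + 0.9 + 4.5 − 5.5 + 3.1) / 6 = 2.3167%
Σ(R_i − R̄_i)(R_m − R̄_m) = 144.4817  ⇒  Cov = 144.4817 / 6 = 24.0803
Σ(R_m − R̄_m)² = 106.7283  ⇒  Var(R_m) = 106.7283 / 6 = 17.7881
β = Cov / Var(R_m) = 24.0803 / 17.7881 = 1.3537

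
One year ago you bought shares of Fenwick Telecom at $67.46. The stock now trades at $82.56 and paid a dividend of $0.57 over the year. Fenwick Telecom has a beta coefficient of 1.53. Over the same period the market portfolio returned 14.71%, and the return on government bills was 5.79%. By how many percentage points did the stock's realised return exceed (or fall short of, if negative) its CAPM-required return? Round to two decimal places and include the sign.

Realised HPR = (P1 + D1 − P0) / P0 = (82.56 + 0.57 − 67.46) / 67.46 = 15.67 / 67.46 = 23.2286%
MRP = 14.71% − 5.79% = 8.92%
CAPM required = R_f + β·MRP = 5.79% + 1.53 × 8.92% = 19.4376%
α = realised − required = 23.2286% − 19.4376% = +3.79%

+3.79%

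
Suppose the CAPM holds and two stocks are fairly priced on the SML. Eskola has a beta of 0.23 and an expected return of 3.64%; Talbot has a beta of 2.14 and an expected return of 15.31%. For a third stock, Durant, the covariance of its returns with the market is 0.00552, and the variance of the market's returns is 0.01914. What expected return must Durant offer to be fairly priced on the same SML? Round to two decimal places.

MRP = (15.31% − 3.64%) / (2.14 − 0.23) = 6.1099%
R_f = 3.64% − 0.23 × 6.1099% = 2.2347%
β_Durant = Cov / Var(R_m) = 0.00552 / 0.01914 = 0.2884
E(R_Durant) = R_f + β × MRP = 2.2347% + 0.2884 × 6.1099% = 4.00%

4.00%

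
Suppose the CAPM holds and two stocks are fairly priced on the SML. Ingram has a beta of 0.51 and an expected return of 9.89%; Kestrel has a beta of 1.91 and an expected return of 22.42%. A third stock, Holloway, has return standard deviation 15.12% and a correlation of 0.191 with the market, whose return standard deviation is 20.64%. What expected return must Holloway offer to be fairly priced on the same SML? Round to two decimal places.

MRP = (22.42% − 9.89%) / (1.91 − 0.51) = 8.9500%
R_f = 9.89% − 0.51 × 8.9500% = 5.3255%
β_Holloway = ρ·σ_i/σ_m = 0.191 × 15.12 / 20.64 = 0.1399
E(R_Holloway) = R_f + β × MRP = 5.3255% + 0.1399 × 8.9500% = 6.58%

6.58%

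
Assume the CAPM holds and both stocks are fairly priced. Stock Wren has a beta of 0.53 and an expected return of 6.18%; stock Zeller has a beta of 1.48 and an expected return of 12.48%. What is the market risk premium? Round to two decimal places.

Both satisfy E(R) = R_f + β·MRP, so the slope of the SML is
MRP = (12.48% − 6.18%) / (1.48 − 0.53) = 6.30% / 0.95 = 6.6316%

6.63%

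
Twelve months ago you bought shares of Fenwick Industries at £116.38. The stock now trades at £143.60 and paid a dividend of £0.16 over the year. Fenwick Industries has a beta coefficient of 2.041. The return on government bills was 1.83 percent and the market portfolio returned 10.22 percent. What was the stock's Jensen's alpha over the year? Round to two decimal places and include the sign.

Realised HPR = (P1 + D1 − P0) / P0 = (143.60 + 0.16 − 116.38) / 116.38 = 27.38 / 116.38 = 23.5264%
MRP = 10.22% − 1.83% = 8.39%
CAPM required = R_f + β·MRP = 1.83% + 2.041 × 8.39% = 18.95399%
α = realised − required = 23.5264% − 18.95399% = +4.57%

+4.57%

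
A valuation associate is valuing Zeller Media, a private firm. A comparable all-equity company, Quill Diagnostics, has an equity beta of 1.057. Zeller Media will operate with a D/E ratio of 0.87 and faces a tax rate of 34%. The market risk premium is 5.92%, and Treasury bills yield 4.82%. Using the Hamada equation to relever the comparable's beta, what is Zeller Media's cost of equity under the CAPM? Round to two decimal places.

14.67%

β_L = β_U × [1 + (1 − t)(D/E)] = 1.057 × [1 + (1 − 0.34) × 0.87]
    = 1.057 × [1 + 0.66 × 0.87] = 1.057 × 1.5742 = 1.6639
E(R) = R_f + β_L × MRP = 4.82% + 1.6639 × 5.92% = 14.67%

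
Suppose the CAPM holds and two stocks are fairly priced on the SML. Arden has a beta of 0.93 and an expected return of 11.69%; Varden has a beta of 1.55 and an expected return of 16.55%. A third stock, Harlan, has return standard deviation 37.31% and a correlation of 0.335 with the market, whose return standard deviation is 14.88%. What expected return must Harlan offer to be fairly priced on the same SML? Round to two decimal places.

10.98%

MRP = (16.55% − 11.69%) / (1.55 − 0.93) = 7.8387%
R_f = 11.69% − 0.93 × 7.8387% = 4.4000%
β_Harlan = ρ·σ_i/σ_m = 0.335 × 37.31 / 14.88 = 0.8400
E(R_Harlan) = R_f + β × MRP = 4.4000% + 0.8400 × 7.8387% = 10.98%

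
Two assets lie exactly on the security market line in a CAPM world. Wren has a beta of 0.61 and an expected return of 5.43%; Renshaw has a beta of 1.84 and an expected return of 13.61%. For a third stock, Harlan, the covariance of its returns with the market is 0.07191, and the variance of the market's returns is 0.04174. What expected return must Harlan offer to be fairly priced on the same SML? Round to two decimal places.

12.83%

MRP = (13.61% − 5.43%) / (1.84 − 0.61) = 6.6504%
R_f = 5.43% − 0.61 × 6.6504% = 1.3733%
β_Harlan = Cov / Var(R_m) = 0.07191 / 0.04174 = 1.7228
E(R_Harlan) = R_f + β × MRP = 1.3733% + 1.7228 × 6.6504% = 12.83%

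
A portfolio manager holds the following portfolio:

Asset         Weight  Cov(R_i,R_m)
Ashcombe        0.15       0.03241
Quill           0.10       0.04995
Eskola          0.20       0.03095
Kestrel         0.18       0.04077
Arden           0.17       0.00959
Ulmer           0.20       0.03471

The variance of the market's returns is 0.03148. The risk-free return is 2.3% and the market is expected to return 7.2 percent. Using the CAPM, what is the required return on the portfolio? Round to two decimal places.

β_Ashcombe = 0.03241 / 0.03148 = 1.0295
β_Quill = 0.04995 / 0.03148 = 1.5867
β_Eskola = 0.03095 / 0.03148 = 0.9832
β_Kestrel = 0.04077 / 0.03148 = 1.2951
β_Arden = 0.00959 / 0.03148 = 0.3046
β_Ulmer = 0.03471 / 0.03148 = 1.1026
β_P = Σ w_i β_i = 0.15×1.0295 + 0.10×1.5867 + 0.20×0.9832 + 0.18×1.2951 + 0.17×0.3046 + 0.20×1.1026 = 1.0152
MRP = 7.2% − 2.3% = 4.90%
E(R_P) = R_f + β_P × MRP = 2.3% + 1.0152 × 4.9% = 7.27%

7.27%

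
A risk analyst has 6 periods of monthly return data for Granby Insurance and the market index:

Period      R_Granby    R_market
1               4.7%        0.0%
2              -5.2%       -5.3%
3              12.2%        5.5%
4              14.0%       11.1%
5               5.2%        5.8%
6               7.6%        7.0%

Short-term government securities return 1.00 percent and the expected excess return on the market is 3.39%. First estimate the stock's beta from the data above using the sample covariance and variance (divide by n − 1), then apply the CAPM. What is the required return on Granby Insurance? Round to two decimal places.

Mean R_i = (4.7 − 5.2 + 12.2 + 14.0 + 5.2 + 7.6) / 6 = 6.4167%
Mean R_m = (0.0 − 5.3 + 5.5 + 11.1 + 5.8 + 7.0) / 6 = 4.0167%
Σ(R_i − R̄_i)(R_m − R̄_m) = 178.7783  ⇒  Cov = 178.7783 / 5 = 35.7557
Σ(R_m − R̄_m)² = 167.3883  ⇒  Var(R_m) = 167.3883 / 5 = 33.4777
β = Cov / Var(R_m) = 35.7557 / 33.4777 = 1.0680
E(R) = R_f + β × MRP = 1.00% + 1.0680 × 3.39% = 4.62%

4.62%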